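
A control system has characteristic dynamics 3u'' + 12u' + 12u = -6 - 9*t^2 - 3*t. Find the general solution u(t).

u = -11/8 - 3*t**2/4 + 5*t/4 + C1*exp(-2*t) + C2*t*exp(-2*t)

Divide through by 3: u'' + 4u' + 4u = -2 - t - 3*t^2.
Characteristic equation r² + 4r + 4 = 0 has discriminant (4)² - 4·(4) = 0, so r = -2 is a repeated root.
Hence u_h = (C1 + C2*t)*exp(-2*t).
For the particular solution try u_p = A0 + A1*t + A2*t^2. Substituting and matching coefficients of each power of t gives A0 = -11/8, A1 = 5/4, A2 = -3/4, so u_p = -11/8 - 3*t^2/4 + 5*t/4.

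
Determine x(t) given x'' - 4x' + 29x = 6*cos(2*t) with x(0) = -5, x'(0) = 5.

Characteristic equation r² - 4r + 29 = 0 has discriminant (-4)² - 4·(29) = -100 < 0, so r = 2 ± 5i.
Hence x_h = C1*cos(5*t)*exp(2*t) + C2*exp(2*t)*sin(5*t).
Try x_p = A*cos(2*t) + B*sin(2*t). Substituting and equating the coefficients of cos(2t) and sin(2t) gives A = 150/689, B = -48/689, so x_p = -48*sin(2*t)/689 + 150*cos(2*t)/689.
General solution: x = -48*sin(2*t)/689 + 150*cos(2*t)/689 + C1*cos(5*t)*exp(2*t) + C2*exp(2*t)*sin(5*t).
Apply the initial conditions: x(0) = 150/689 + C1 = -5 and x'(0) = -96/689 + 2*C1 + 5*C2 = 5. Solving gives C1 = -3595/689, C2 = 10731/3445.

x = -48*sin(2*t)/689 + 150*cos(2*t)/689 - 3595*cos(5*t)*exp(2*t)/689 + 10731*exp(2*t)*sin(5*t)/3445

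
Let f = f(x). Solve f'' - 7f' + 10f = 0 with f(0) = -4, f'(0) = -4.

f = -16*exp(2*x)/3 + 4*exp(5*x)/3

Characteristic equation r² - 7r + 10 = 0 factors as (r - 5)(r - 2) = 0, so r = 5, 2.
Hence f_h = C1*exp(5*x) + C2*exp(2*x).
Apply the initial conditions: f(0) = C1 + C2 = -4 and f'(0) = 2*C2 + 5*C1 = -4. Solving gives C1 = 4/3, C2 = -16/3.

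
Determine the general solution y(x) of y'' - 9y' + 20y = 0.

Characteristic equation r² - 9r + 20 = 0 factors as (r - 5)(r - 4) = 0, so r = 5, 4.
Hence y_h = C1*exp(5*x) + C2*exp(4*x).

y = C1*exp(5*x) + C2*exp(4*x)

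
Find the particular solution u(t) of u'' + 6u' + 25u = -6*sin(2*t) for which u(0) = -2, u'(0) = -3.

u = -14*sin(2*t)/65 + 8*cos(2*t)/65 - 581*exp(-3*t)*sin(4*t)/260 - 138*cos(4*t)*exp(-3*t)/65

Characteristic equation r² + 6r + 25 = 0 has discriminant (6)² - 4·(25) = -64 < 0, so r = -3 ± 4i.
Hence u_h = C1*cos(4*t)*exp(-3*t) + C2*exp(-3*t)*sin(4*t).
Try u_p = A*cos(2*t) + B*sin(2*t). Substituting and equating the coefficients of cos(2t) and sin(2t) gives A = 8/65, B = -14/65, so u_p = -14*sin(2*t)/65 + 8*cos(2*t)/65.
General solution: u = -14*sin(2*t)/65 + 8*cos(2*t)/65 + C1*cos(4*t)*exp(-3*t) + C2*exp(-3*t)*sin(4*t).
Apply the initial conditions: u(0) = 8/65 + C1 = -2 and u'(0) = -28/65 - 3*C1 + 4*C2 = -3. Solving gives C1 = -138/65, C2 = -581/260.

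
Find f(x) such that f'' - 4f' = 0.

Characteristic equation r² - 4r = 0 factors as (r - 4)r = 0, so r = 4, 0.
Hence f_h = C1*exp(4*x) + C2.

f = C2 + C1*exp(4*x)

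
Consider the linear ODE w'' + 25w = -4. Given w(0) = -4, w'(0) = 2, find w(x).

Characteristic equation r² + 25 = 0 has discriminant (0)² - 4·(25) = -100 < 0, so r = ± 5i.
Hence w_h = C1*cos(5*x) + C2*sin(5*x).
For the particular solution try w_p = A0. Substituting and matching coefficients of each power of x gives A0 = -4/25, so w_p = -4/25.
General solution: w = -4/25 + C1*cos(5*x) + C2*sin(5*x).
Apply the initial conditions: w(0) = -4/25 + C1 = -4 and w'(0) = 5*C2 = 2. Solving gives C1 = -96/25, C2 = 2/5.

w = -4/25 - 96*cos(5*x)/25 + 2*sin(5*x)/5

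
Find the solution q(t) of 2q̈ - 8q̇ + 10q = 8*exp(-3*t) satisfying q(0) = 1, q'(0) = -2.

q = 2*exp(-3*t)/13 - 42*exp(2*t)*sin(t)/13 + 11*cos(t)*exp(2*t)/13

Divide through by 2: q'' - 4q' + 5q = 4*exp(-3*t).
Characteristic equation r² - 4r + 5 = 0 has discriminant (-4)² - 4·(5) = -4 < 0, so r = 2 ± i.
Hence q_h = C1*cos(t)*exp(2*t) + C2*exp(2*t)*sin(t).
Try q_p = A*exp(-3*t). Substituting into the equation and dividing by exp(-3*t) gives A = 2/13, so q_p = 2*exp(-3*t)/13.
General solution: q = 2*exp(-3*t)/13 + C1*cos(t)*exp(2*t) + C2*exp(2*t)*sin(t).
Apply the initial conditions: q(0) = 2/13 + C1 = 1 and q'(0) = -6/13 + C2 + 2*C1 = -2. Solving gives C1 = 11/13, C2 = -42/13.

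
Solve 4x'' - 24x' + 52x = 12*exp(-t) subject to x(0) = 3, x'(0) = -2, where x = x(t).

Divide through by 4: x'' - 6x' + 13x = 3*exp(-t).
Characteristic equation r² - 6r + 13 = 0 has discriminant (-6)² - 4·(13) = -16 < 0, so r = 3 ± 2i.
Hence x_h = C1*cos(2*t)*exp(3*t) + C2*exp(3*t)*sin(2*t).
Try x_p = A*exp(-t). Substituting into the equation and dividing by exp(-t) gives A = 3/20, so x_p = 3*exp(-t)/20.
General solution: x = 3*exp(-t)/20 + C1*cos(2*t)*exp(3*t) + C2*exp(3*t)*sin(2*t).
Apply the initial conditions: x(0) = 3/20 + C1 = 3 and x'(0) = -3/20 + 2*C2 + 3*C1 = -2. Solving gives C1 = 57/20, C2 = -26/5.

x = 3*exp(-t)/20 - 26*exp(3*t)*sin(2*t)/5 + 57*cos(2*t)*exp(3*t)/20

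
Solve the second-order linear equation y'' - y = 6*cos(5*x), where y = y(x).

y = -3*cos(5*x)/13 + C1*exp(-x) + C2*exp(x)

Characteristic equation r² - 1 = 0 factors as (r + 1)(r - 1) = 0, so r = -1, 1.
Hence y_h = C1*exp(-x) + C2*exp(x).
Try y_p = A*cos(5*x) + B*sin(5*x). Substituting and equating the coefficients of cos(5x) and sin(5x) gives A = -3/13, B = 0, so y_p = -3*cos(5*x)/13.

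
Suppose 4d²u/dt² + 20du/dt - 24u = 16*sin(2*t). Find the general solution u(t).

Divide through by 4: u'' + 5u' - 6u = 4*sin(2*t).
Characteristic equation r² + 5r - 6 = 0 factors as (r + 6)(r - 1) = 0, so r = -6, 1.
Hence u_h = C1*exp(-6*t) + C2*exp(t).
Try u_p = A*cos(2*t) + B*sin(2*t). Substituting and equating the coefficients of cos(2t) and sin(2t) gives A = -1/5, B = -1/5, so u_p = -cos(2*t)/5 - sin(2*t)/5.

u = -cos(2*t)/5 - sin(2*t)/5 + C1*exp(-6*t) + C2*exp(t)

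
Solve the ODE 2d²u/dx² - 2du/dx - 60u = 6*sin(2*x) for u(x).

Divide through by 2: u'' - u' - 30u = 3*sin(2*x).
Characteristic equation r² - r - 30 = 0 factors as (r + 5)(r - 6) = 0, so r = -5, 6.
Hence u_h = C1*exp(-5*x) + C2*exp(6*x).
Try u_p = A*cos(2*x) + B*sin(2*x). Substituting and equating the coefficients of cos(2x) and sin(2x) gives A = 3/580, B = -51/580, so u_p = -51*sin(2*x)/580 + 3*cos(2*x)/580.

u = -51*sin(2*x)/580 + 3*cos(2*x)/580 + C1*exp(-5*x) + C2*exp(6*x)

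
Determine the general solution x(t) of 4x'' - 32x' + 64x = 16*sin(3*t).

x = 28*sin(3*t)/625 + 96*cos(3*t)/625 + C1*exp(4*t) + C2*t*exp(4*t)

Divide through by 4: x'' - 8x' + 16x = 4*sin(3*t).
Characteristic equation r² - 8r + 16 = 0 has discriminant (-8)² - 4·(16) = 0, so r = 4 is a repeated root.
Hence x_h = (C1 + C2*t)*exp(4*t).
Try x_p = A*cos(3*t) + B*sin(3*t). Substituting and equating the coefficients of cos(3t) and sin(3t) gives A = 96/625, B = 28/625, so x_p = 28*sin(3*t)/625 + 96*cos(3*t)/625.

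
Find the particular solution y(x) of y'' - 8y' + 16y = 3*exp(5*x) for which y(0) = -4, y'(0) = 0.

Characteristic equation r² - 8r + 16 = 0 has discriminant (-8)² - 4·(16) = 0, so r = 4 is a repeated root.
Hence y_h = (C1 + C2*x)*exp(4*x).
Try y_p = A*exp(5*x). Substituting into the equation and dividing by exp(5*x) gives A = 3, so y_p = 3*exp(5*x).
General solution: y = 3*exp(5*x) + C1*exp(4*x) + C2*x*exp(4*x).
Apply the initial conditions: y(0) = 3 + C1 = -4 and y'(0) = 15 + C2 + 4*C1 = 0. Solving gives C1 = -7, C2 = 13.

y = -7*exp(4*x) + 3*exp(5*x) + 13*x*exp(4*x)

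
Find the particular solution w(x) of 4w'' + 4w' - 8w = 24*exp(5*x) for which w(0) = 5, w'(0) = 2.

w = 3*exp(5*x)/14 + 7*exp(x)/2 + 9*exp(-2*x)/7

Divide through by 4: w'' + w' - 2w = 6*exp(5*x).
Characteristic equation r² + r - 2 = 0 factors as (r - 1)(r + 2) = 0, so r = 1, -2.
Hence w_h = C1*exp(x) + C2*exp(-2*x).
Try w_p = A*exp(5*x). Substituting into the equation and dividing by exp(5*x) gives A = 3/14, so w_p = 3*exp(5*x)/14.
General solution: w = 3*exp(5*x)/14 + C1*exp(x) + C2*exp(-2*x).
Apply the initial conditions: w(0) = 3/14 + C1 + C2 = 5 and w'(0) = 15/14 + C1 - 2*C2 = 2. Solving gives C1 = 7/2, C2 = 9/7.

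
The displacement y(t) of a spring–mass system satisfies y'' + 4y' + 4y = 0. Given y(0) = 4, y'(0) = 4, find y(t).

Characteristic equation r² + 4r + 4 = 0 has discriminant (4)² - 4·(4) = 0, so r = -2 is a repeated root.
Hence y_h = (C1 + C2*t)*exp(-2*t).
Apply the initial conditions: y(0) = C1 = 4 and y'(0) = C2 - 2*C1 = 4. Solving gives C1 = 4, C2 = 12.

y = 4*exp(-2*t) + 12*t*exp(-2*t)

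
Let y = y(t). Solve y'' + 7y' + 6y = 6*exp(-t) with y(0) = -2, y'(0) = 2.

Characteristic equation r² + 7r + 6 = 0 factors as (r + 6)(r + 1) = 0, so r = -6, -1.
Hence y_h = C1*exp(-6*t) + C2*exp(-t).
Since exp(-t) solves the homogeneous equation (r = -1 is a root of multiplicity 1), multiply the trial by t. Try y_p = A*t*exp(-t). Substituting into the equation and dividing by exp(-t) gives A = 6/5, so y_p = 6*t*exp(-t)/5.
General solution: y = C1*exp(-6*t) + C2*exp(-t) + 6*t*exp(-t)/5.
Apply the initial conditions: y(0) = C1 + C2 = -2 and y'(0) = 6/5 - C2 - 6*C1 = 2. Solving gives C1 = 6/25, C2 = -56/25.

y = -56*exp(-t)/25 + 6*exp(-6*t)/25 + 6*t*exp(-t)/5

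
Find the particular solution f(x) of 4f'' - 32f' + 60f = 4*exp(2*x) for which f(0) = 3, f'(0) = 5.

f = -11*exp(5*x)/6 + exp(2*x)/3 + 9*exp(3*x)/2

Divide through by 4: f'' - 8f' + 15f = exp(2*x).
Characteristic equation r² - 8r + 15 = 0 factors as (r - 5)(r - 3) = 0, so r = 5, 3.
Hence f_h = C1*exp(5*x) + C2*exp(3*x).
Try f_p = A*exp(2*x). Substituting into the equation and dividing by exp(2*x) gives A = 1/3, so f_p = exp(2*x)/3.
General solution: f = exp(2*x)/3 + C1*exp(5*x) + C2*exp(3*x).
Apply the initial conditions: f(0) = 1/3 + C1 + C2 = 3 and f'(0) = 2/3 + 3*C2 + 5*C1 = 5. Solving gives C1 = -11/6, C2 = 9/2.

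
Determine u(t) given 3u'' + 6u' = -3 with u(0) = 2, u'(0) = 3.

Divide through by 3: u'' + 2u' = -1.
Characteristic equation r² + 2r = 0 factors as (r + 2)r = 0, so r = -2, 0.
Hence u_h = C1*exp(-2*t) + C2.
Since 0 is a characteristic root (multiplicity 1), multiply the polynomial trial by t: try u_p = A0*t. Substituting and matching coefficients of each power of t gives A0 = -1/2, so u_p = -t/2.
General solution: u = C2 - t/2 + C1*exp(-2*t).
Apply the initial conditions: u(0) = C1 + C2 = 2 and u'(0) = -1/2 - 2*C1 = 3. Solving gives C1 = -7/4, C2 = 15/4.

u = 15/4 - 7*exp(-2*t)/4 - t/2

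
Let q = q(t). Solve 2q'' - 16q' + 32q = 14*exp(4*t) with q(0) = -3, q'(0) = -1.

q = -3*exp(4*t) + 11*t*exp(4*t) + 7*t**2*exp(4*t)/2

Divide through by 2: q'' - 8q' + 16q = 7*exp(4*t).
Characteristic equation r² - 8r + 16 = 0 has discriminant (-8)² - 4·(16) = 0, so r = 4 is a repeated root.
Hence q_h = (C1 + C2*t)*exp(4*t).
Since exp(4*t) solves the homogeneous equation (r = 4 is a root of multiplicity 2), multiply the trial by t^2. Try q_p = A*t^2*exp(4*t). Substituting into the equation and dividing by exp(4*t) gives A = 7/2, so q_p = 7*t^2*exp(4*t)/2.
General solution: q = C1*exp(4*t) + 7*t^2*exp(4*t)/2 + C2*t*exp(4*t).
Apply the initial conditions: q(0) = C1 = -3 and q'(0) = C2 + 4*C1 = -1. Solving gives C1 = -3, C2 = 11.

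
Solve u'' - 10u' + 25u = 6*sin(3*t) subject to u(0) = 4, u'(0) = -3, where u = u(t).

Characteristic equation r² - 10r + 25 = 0 has discriminant (-10)² - 4·(25) = 0, so r = 5 is a repeated root.
Hence u_h = (C1 + C2*t)*exp(5*t).
Try u_p = A*cos(3*t) + B*sin(3*t). Substituting and equating the coefficients of cos(3t) and sin(3t) gives A = 45/289, B = 24/289, so u_p = 24*sin(3*t)/289 + 45*cos(3*t)/289.
General solution: u = 24*sin(3*t)/289 + 45*cos(3*t)/289 + C1*exp(5*t) + C2*t*exp(5*t).
Apply the initial conditions: u(0) = 45/289 + C1 = 4 and u'(0) = 72/289 + C2 + 5*C1 = -3. Solving gives C1 = 1111/289, C2 = -382/17.

u = 24*sin(3*t)/289 + 45*cos(3*t)/289 + 1111*exp(5*t)/289 - 382*t*exp(5*t)/17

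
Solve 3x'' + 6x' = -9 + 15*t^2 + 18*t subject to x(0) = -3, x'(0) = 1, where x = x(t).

x = -13/8 - 11*exp(-2*t)/8 - 7*t/4 + t**2/4 + 5*t**3/6

Divide through by 3: x'' + 2x' = -3 + 5*t^2 + 6*t.
Characteristic equation r² + 2r = 0 factors as (r + 2)r = 0, so r = -2, 0.
Hence x_h = C1*exp(-2*t) + C2.
Since 0 is a characteristic root (multiplicity 1), multiply the polynomial trial by t: try x_p = t*(A0 + A1*t + A2*t^2). Substituting and matching coefficients of each power of t gives A0 = -7/4, A1 = 1/4, A2 = 5/6, so x_p = -7*t/4 + t^2/4 + 5*t^3/6.
General solution: x = C2 - 7*t/4 + t^2/4 + 5*t^3/6 + C1*exp(-2*t).
Apply the initial conditions: x(0) = C1 + C2 = -3 and x'(0) = -7/4 - 2*C1 = 1. Solving gives C1 = -11/8, C2 = -13/8.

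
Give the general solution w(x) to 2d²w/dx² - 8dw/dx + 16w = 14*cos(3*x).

Divide through by 2: w'' - 4w' + 8w = 7*cos(3*x).
Characteristic equation r² - 4r + 8 = 0 has discriminant (-4)² - 4·(8) = -16 < 0, so r = 2 ± 2i.
Hence w_h = C1*cos(2*x)*exp(2*x) + C2*exp(2*x)*sin(2*x).
Try w_p = A*cos(3*x) + B*sin(3*x). Substituting and equating the coefficients of cos(3x) and sin(3x) gives A = -7/145, B = -84/145, so w_p = -84*sin(3*x)/145 - 7*cos(3*x)/145.

w = -84*sin(3*x)/145 - 7*cos(3*x)/145 + C1*cos(2*x)*exp(2*x) + C2*exp(2*x)*sin(2*x)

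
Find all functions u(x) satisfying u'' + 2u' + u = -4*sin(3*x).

u = 6*cos(3*x)/25 + 8*sin(3*x)/25 + C1*exp(-x) + C2*x*exp(-x)

Characteristic equation r² + 2r + 1 = 0 has discriminant (2)² - 4·(1) = 0, so r = -1 is a repeated root.
Hence u_h = (C1 + C2*x)*exp(-x).
Try u_p = A*cos(3*x) + B*sin(3*x). Substituting and equating the coefficients of cos(3x) and sin(3x) gives A = 6/25, B = 8/25, so u_p = 6*cos(3*x)/25 + 8*sin(3*x)/25.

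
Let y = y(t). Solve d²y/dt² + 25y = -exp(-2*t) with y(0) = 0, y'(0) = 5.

y = -exp(-2*t)/29 + cos(5*t)/29 + 143*sin(5*t)/145

Characteristic equation r² + 25 = 0 has discriminant (0)² - 4·(25) = -100 < 0, so r = ± 5i.
Hence y_h = C1*cos(5*t) + C2*sin(5*t).
Try y_p = A*exp(-2*t). Substituting into the equation and dividing by exp(-2*t) gives A = -1/29, so y_p = -exp(-2*t)/29.
General solution: y = -exp(-2*t)/29 + C1*cos(5*t) + C2*sin(5*t).
Apply the initial conditions: y(0) = -1/29 + C1 = 0 and y'(0) = 2/29 + 5*C2 = 5. Solving gives C1 = 1/29, C2 = 143/145.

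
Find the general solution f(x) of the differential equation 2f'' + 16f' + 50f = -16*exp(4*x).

Divide through by 2: f'' + 8f' + 25f = -8*exp(4*x).
Characteristic equation r² + 8r + 25 = 0 has discriminant (8)² - 4·(25) = -36 < 0, so r = -4 ± 3i.
Hence f_h = C1*cos(3*x)*exp(-4*x) + C2*exp(-4*x)*sin(3*x).
Try f_p = A*exp(4*x). Substituting into the equation and dividing by exp(4*x) gives A = -8/73, so f_p = -8*exp(4*x)/73.

f = -8*exp(4*x)/73 + C1*cos(3*x)*exp(-4*x) + C2*exp(-4*x)*sin(3*x)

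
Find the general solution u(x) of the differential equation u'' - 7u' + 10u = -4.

Characteristic equation r² - 7r + 10 = 0 factors as (r - 5)(r - 2) = 0, so r = 5, 2.
Hence u_h = C1*exp(5*x) + C2*exp(2*x).
For the particular solution try u_p = A0. Substituting and matching coefficients of each power of x gives A0 = -2/5, so u_p = -2/5.

u = -2/5 + C1*exp(5*x) + C2*exp(2*x)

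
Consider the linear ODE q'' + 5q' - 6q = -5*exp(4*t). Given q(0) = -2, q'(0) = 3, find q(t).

Characteristic equation r² + 5r - 6 = 0 factors as (r + 6)(r - 1) = 0, so r = -6, 1.
Hence q_h = C1*exp(-6*t) + C2*exp(t).
Try q_p = A*exp(4*t). Substituting into the equation and dividing by exp(4*t) gives A = -1/6, so q_p = -exp(4*t)/6.
General solution: q = -exp(4*t)/6 + C1*exp(-6*t) + C2*exp(t).
Apply the initial conditions: q(0) = -1/6 + C1 + C2 = -2 and q'(0) = -2/3 + C2 - 6*C1 = 3. Solving gives C1 = -11/14, C2 = -22/21.

q = -22*exp(t)/21 - 11*exp(-6*t)/14 - exp(4*t)/6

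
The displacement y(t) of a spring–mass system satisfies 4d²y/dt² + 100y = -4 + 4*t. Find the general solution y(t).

Divide through by 4: y'' + 25y = -1 + t.
Characteristic equation r² + 25 = 0 has discriminant (0)² - 4·(25) = -100 < 0, so r = ± 5i.
Hence y_h = C1*cos(5*t) + C2*sin(5*t).
For the particular solution try y_p = A0 + A1*t. Substituting and matching coefficients of each power of t gives A0 = -1/25, A1 = 1/25, so y_p = -1/25 + t/25.

y = -1/25 + t/25 + C1*cos(5*t) + C2*sin(5*t)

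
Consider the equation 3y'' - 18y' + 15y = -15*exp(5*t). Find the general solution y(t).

Divide through by 3: y'' - 6y' + 5y = -5*exp(5*t).
Characteristic equation r² - 6r + 5 = 0 factors as (r - 1)(r - 5) = 0, so r = 1, 5.
Hence y_h = C1*exp(t) + C2*exp(5*t).
Since exp(5*t) solves the homogeneous equation (r = 5 is a root of multiplicity 1), multiply the trial by t. Try y_p = A*t*exp(5*t). Substituting into the equation and dividing by exp(5*t) gives A = -5/4, so y_p = -5*t*exp(5*t)/4.

y = C1*exp(t) + C2*exp(5*t) - 5*t*exp(5*t)/4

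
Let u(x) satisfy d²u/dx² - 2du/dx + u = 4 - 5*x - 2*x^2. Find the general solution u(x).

u = -18 - 13*x - 2*x**2 + C1*exp(x) + C2*x*exp(x)

Characteristic equation r² - 2r + 1 = 0 has discriminant (-2)² - 4·(1) = 0, so r = 1 is a repeated root.
Hence u_h = (C1 + C2*x)*exp(x).
For the particular solution try u_p = A0 + A1*x + A2*x^2. Substituting and matching coefficients of each power of x gives A0 = -18, A1 = -13, A2 = -2, so u_p = -18 - 13*x - 2*x^2.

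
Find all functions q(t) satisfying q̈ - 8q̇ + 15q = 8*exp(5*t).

q = C1*exp(5*t) + C2*exp(3*t) + 4*t*exp(5*t)

Characteristic equation r² - 8r + 15 = 0 factors as (r - 5)(r - 3) = 0, so r = 5, 3.
Hence q_h = C1*exp(5*t) + C2*exp(3*t).
Since exp(5*t) solves the homogeneous equation (r = 5 is a root of multiplicity 1), multiply the trial by t. Try q_p = A*t*exp(5*t). Substituting into the equation and dividing by exp(5*t) gives A = 4, so q_p = 4*t*exp(5*t).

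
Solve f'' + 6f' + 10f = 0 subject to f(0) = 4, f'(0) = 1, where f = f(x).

Characteristic equation r² + 6r + 10 = 0 has discriminant (6)² - 4·(10) = -4 < 0, so r = -3 ± i.
Hence f_h = C1*cos(x)*exp(-3*x) + C2*exp(-3*x)*sin(x).
Apply the initial conditions: f(0) = C1 = 4 and f'(0) = C2 - 3*C1 = 1. Solving gives C1 = 4, C2 = 13.

f = 4*cos(x)*exp(-3*x) + 13*exp(-3*x)*sin(x)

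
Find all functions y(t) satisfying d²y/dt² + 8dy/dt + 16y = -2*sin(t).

Characteristic equation r² + 8r + 16 = 0 has discriminant (8)² - 4·(16) = 0, so r = -4 is a repeated root.
Hence y_h = (C1 + C2*t)*exp(-4*t).
Try y_p = A*cos(t) + B*sin(t). Substituting and equating the coefficients of cos(t) and sin(t) gives A = 16/289, B = -30/289, so y_p = -30*sin(t)/289 + 16*cos(t)/289.

y = -30*sin(t)/289 + 16*cos(t)/289 + C1*exp(-4*t) + C2*t*exp(-4*t)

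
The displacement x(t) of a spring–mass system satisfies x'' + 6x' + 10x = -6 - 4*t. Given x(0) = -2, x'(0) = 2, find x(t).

Characteristic equation r² + 6r + 10 = 0 has discriminant (6)² - 4·(10) = -4 < 0, so r = -3 ± i.
Hence x_h = C1*cos(t)*exp(-3*t) + C2*exp(-3*t)*sin(t).
For the particular solution try x_p = A0 + A1*t. Substituting and matching coefficients of each power of t gives A0 = -9/25, A1 = -2/5, so x_p = -9/25 - 2*t/5.
General solution: x = -9/25 - 2*t/5 + C1*cos(t)*exp(-3*t) + C2*exp(-3*t)*sin(t).
Apply the initial conditions: x(0) = -9/25 + C1 = -2 and x'(0) = -2/5 + C2 - 3*C1 = 2. Solving gives C1 = -41/25, C2 = -63/25.

x = -9/25 - 2*t/5 - 63*exp(-3*t)*sin(t)/25 - 41*cos(t)*exp(-3*t)/25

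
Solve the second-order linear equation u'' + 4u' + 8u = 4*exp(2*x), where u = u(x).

u = exp(2*x)/5 + C1*cos(2*x)*exp(-2*x) + C2*exp(-2*x)*sin(2*x)

Characteristic equation r² + 4r + 8 = 0 has discriminant (4)² - 4·(8) = -16 < 0, so r = -2 ± 2i.
Hence u_h = C1*cos(2*x)*exp(-2*x) + C2*exp(-2*x)*sin(2*x).
Try u_p = A*exp(2*x). Substituting into the equation and dividing by exp(2*x) gives A = 1/5, so u_p = exp(2*x)/5.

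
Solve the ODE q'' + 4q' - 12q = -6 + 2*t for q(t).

q = 4/9 - t/6 + C1*exp(2*t) + C2*exp(-6*t)

Characteristic equation r² + 4r - 12 = 0 factors as (r - 2)(r + 6) = 0, so r = 2, -6.
Hence q_h = C1*exp(2*t) + C2*exp(-6*t).
For the particular solution try q_p = A0 + A1*t. Substituting and matching coefficients of each power of t gives A0 = 4/9, A1 = -1/6, so q_p = 4/9 - t/6.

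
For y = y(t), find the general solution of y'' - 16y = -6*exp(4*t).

Characteristic equation r² - 16 = 0 factors as (r + 4)(r - 4) = 0, so r = -4, 4.
Hence y_h = C1*exp(-4*t) + C2*exp(4*t).
Since exp(4*t) solves the homogeneous equation (r = 4 is a root of multiplicity 1), multiply the trial by t. Try y_p = A*t*exp(4*t). Substituting into the equation and dividing by exp(4*t) gives A = -3/4, so y_p = -3*t*exp(4*t)/4.

y = C1*exp(-4*t) + C2*exp(4*t) - 3*t*exp(4*t)/4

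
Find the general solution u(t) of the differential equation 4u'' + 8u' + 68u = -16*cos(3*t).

Divide through by 4: u'' + 2u' + 17u = -4*cos(3*t).
Characteristic equation r² + 2r + 17 = 0 has discriminant (2)² - 4·(17) = -64 < 0, so r = -1 ± 4i.
Hence u_h = C1*cos(4*t)*exp(-t) + C2*exp(-t)*sin(4*t).
Try u_p = A*cos(3*t) + B*sin(3*t). Substituting and equating the coefficients of cos(3t) and sin(3t) gives A = -8/25, B = -6/25, so u_p = -8*cos(3*t)/25 - 6*sin(3*t)/25.

u = -8*cos(3*t)/25 - 6*sin(3*t)/25 + C1*cos(4*t)*exp(-t) + C2*exp(-t)*sin(4*t)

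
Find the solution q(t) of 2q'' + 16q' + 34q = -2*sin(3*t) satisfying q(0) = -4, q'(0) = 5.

q = -sin(3*t)/80 + 3*cos(3*t)/80 - 889*exp(-4*t)*sin(t)/80 - 323*cos(t)*exp(-4*t)/80

Divide through by 2: q'' + 8q' + 17q = -sin(3*t).
Characteristic equation r² + 8r + 17 = 0 has discriminant (8)² - 4·(17) = -4 < 0, so r = -4 ± i.
Hence q_h = C1*cos(t)*exp(-4*t) + C2*exp(-4*t)*sin(t).
Try q_p = A*cos(3*t) + B*sin(3*t). Substituting and equating the coefficients of cos(3t) and sin(3t) gives A = 3/80, B = -1/80, so q_p = -sin(3*t)/80 + 3*cos(3*t)/80.
General solution: q = -sin(3*t)/80 + 3*cos(3*t)/80 + C1*cos(t)*exp(-4*t) + C2*exp(-4*t)*sin(t).
Apply the initial conditions: q(0) = 3/80 + C1 = -4 and q'(0) = -3/80 + C2 - 4*C1 = 5. Solving gives C1 = -323/80, C2 = -889/80.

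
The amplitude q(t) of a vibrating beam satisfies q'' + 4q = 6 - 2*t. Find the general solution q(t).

q = 3/2 - t/2 + C1*cos(2*t) + C2*sin(2*t)

Characteristic equation r² + 4 = 0 has discriminant (0)² - 4·(4) = -16 < 0, so r = ± 2i.
Hence q_h = C1*cos(2*t) + C2*sin(2*t).
For the particular solution try q_p = A0 + A1*t. Substituting and matching coefficients of each power of t gives A0 = 3/2, A1 = -1/2, so q_p = 3/2 - t/2.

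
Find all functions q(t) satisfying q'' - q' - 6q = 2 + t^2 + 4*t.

Characteristic equation r² - r - 6 = 0 factors as (r - 3)(r + 2) = 0, so r = 3, -2.
Hence q_h = C1*exp(3*t) + C2*exp(-2*t).
For the particular solution try q_p = A0 + A1*t + A2*t^2. Substituting and matching coefficients of each power of t gives A0 = -31/108, A1 = -11/18, A2 = -1/6, so q_p = -31/108 - 11*t/18 - t^2/6.

q = -31/108 - 11*t/18 - t**2/6 + C1*exp(3*t) + C2*exp(-2*t)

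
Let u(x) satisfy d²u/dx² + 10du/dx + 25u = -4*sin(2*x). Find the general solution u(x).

u = -84*sin(2*x)/841 + 80*cos(2*x)/841 + C1*exp(-5*x) + C2*x*exp(-5*x)

Characteristic equation r² + 10r + 25 = 0 has discriminant (10)² - 4·(25) = 0, so r = -5 is a repeated root.
Hence u_h = (C1 + C2*x)*exp(-5*x).
Try u_p = A*cos(2*x) + B*sin(2*x). Substituting and equating the coefficients of cos(2x) and sin(2x) gives A = 80/841, B = -84/841, so u_p = -84*sin(2*x)/841 + 80*cos(2*x)/841.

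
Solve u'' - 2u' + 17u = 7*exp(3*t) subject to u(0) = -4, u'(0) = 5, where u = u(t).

Characteristic equation r² - 2r + 17 = 0 has discriminant (-2)² - 4·(17) = -64 < 0, so r = 1 ± 4i.
Hence u_h = C1*cos(4*t)*exp(t) + C2*exp(t)*sin(4*t).
Try u_p = A*exp(3*t). Substituting into the equation and dividing by exp(3*t) gives A = 7/20, so u_p = 7*exp(3*t)/20.
General solution: u = 7*exp(3*t)/20 + C1*cos(4*t)*exp(t) + C2*exp(t)*sin(4*t).
Apply the initial conditions: u(0) = 7/20 + C1 = -4 and u'(0) = 21/20 + C1 + 4*C2 = 5. Solving gives C1 = -87/20, C2 = 83/40.

u = 7*exp(3*t)/20 - 87*cos(4*t)*exp(t)/20 + 83*exp(t)*sin(4*t)/40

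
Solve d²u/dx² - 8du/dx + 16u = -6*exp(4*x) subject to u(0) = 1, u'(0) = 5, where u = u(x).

u = x*exp(4*x) - 3*x**2*exp(4*x) + exp(4*x)

Characteristic equation r² - 8r + 16 = 0 has discriminant (-8)² - 4·(16) = 0, so r = 4 is a repeated root.
Hence u_h = (C1 + C2*x)*exp(4*x).
Since exp(4*x) solves the homogeneous equation (r = 4 is a root of multiplicity 2), multiply the trial by x^2. Try u_p = A*x^2*exp(4*x). Substituting into the equation and dividing by exp(4*x) gives A = -3, so u_p = -3*x^2*exp(4*x).
General solution: u = C1*exp(4*x) - 3*x^2*exp(4*x) + C2*x*exp(4*x).
Apply the initial conditions: u(0) = C1 = 1 and u'(0) = C2 + 4*C1 = 5. Solving gives C1 = 1, C2 = 1.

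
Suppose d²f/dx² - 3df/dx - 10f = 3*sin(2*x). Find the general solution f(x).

Characteristic equation r² - 3r - 10 = 0 factors as (r - 5)(r + 2) = 0, so r = 5, -2.
Hence f_h = C1*exp(5*x) + C2*exp(-2*x).
Try f_p = A*cos(2*x) + B*sin(2*x). Substituting and equating the coefficients of cos(2x) and sin(2x) gives A = 9/116, B = -21/116, so f_p = -21*sin(2*x)/116 + 9*cos(2*x)/116.

f = -21*sin(2*x)/116 + 9*cos(2*x)/116 + C1*exp(5*x) + C2*exp(-2*x)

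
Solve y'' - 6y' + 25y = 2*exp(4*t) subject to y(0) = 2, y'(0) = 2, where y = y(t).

y = 2*exp(4*t)/17 - 35*exp(3*t)*sin(4*t)/34 + 32*cos(4*t)*exp(3*t)/17

Characteristic equation r² - 6r + 25 = 0 has discriminant (-6)² - 4·(25) = -64 < 0, so r = 3 ± 4i.
Hence y_h = C1*cos(4*t)*exp(3*t) + C2*exp(3*t)*sin(4*t).
Try y_p = A*exp(4*t). Substituting into the equation and dividing by exp(4*t) gives A = 2/17, so y_p = 2*exp(4*t)/17.
General solution: y = 2*exp(4*t)/17 + C1*cos(4*t)*exp(3*t) + C2*exp(3*t)*sin(4*t).
Apply the initial conditions: y(0) = 2/17 + C1 = 2 and y'(0) = 8/17 + 3*C1 + 4*C2 = 2. Solving gives C1 = 32/17, C2 = -35/34.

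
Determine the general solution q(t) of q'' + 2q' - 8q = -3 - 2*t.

Characteristic equation r² + 2r - 8 = 0 factors as (r - 2)(r + 4) = 0, so r = 2, -4.
Hence q_h = C1*exp(2*t) + C2*exp(-4*t).
For the particular solution try q_p = A0 + A1*t. Substituting and matching coefficients of each power of t gives A0 = 7/16, A1 = 1/4, so q_p = 7/16 + t/4.

q = 7/16 + t/4 + C1*exp(2*t) + C2*exp(-4*t)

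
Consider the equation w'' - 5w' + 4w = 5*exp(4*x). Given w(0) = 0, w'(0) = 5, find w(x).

w = -10*exp(x)/9 + 10*exp(4*x)/9 + 5*x*exp(4*x)/3

Characteristic equation r² - 5r + 4 = 0 factors as (r - 1)(r - 4) = 0, so r = 1, 4.
Hence w_h = C1*exp(x) + C2*exp(4*x).
Since exp(4*x) solves the homogeneous equation (r = 4 is a root of multiplicity 1), multiply the trial by x. Try w_p = A*x*exp(4*x). Substituting into the equation and dividing by exp(4*x) gives A = 5/3, so w_p = 5*x*exp(4*x)/3.
General solution: w = C1*exp(x) + C2*exp(4*x) + 5*x*exp(4*x)/3.
Apply the initial conditions: w(0) = C1 + C2 = 0 and w'(0) = 5/3 + C1 + 4*C2 = 5. Solving gives C1 = -10/9, C2 = 10/9.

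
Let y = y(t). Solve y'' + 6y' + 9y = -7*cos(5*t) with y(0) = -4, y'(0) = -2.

y = -1184*exp(-3*t)/289 - 105*sin(5*t)/578 + 28*cos(5*t)/289 - 455*t*exp(-3*t)/34

Characteristic equation r² + 6r + 9 = 0 has discriminant (6)² - 4·(9) = 0, so r = -3 is a repeated root.
Hence y_h = (C1 + C2*t)*exp(-3*t).
Try y_p = A*cos(5*t) + B*sin(5*t). Substituting and equating the coefficients of cos(5t) and sin(5t) gives A = 28/289, B = -105/578, so y_p = -105*sin(5*t)/578 + 28*cos(5*t)/289.
General solution: y = -105*sin(5*t)/578 + 28*cos(5*t)/289 + C1*exp(-3*t) + C2*t*exp(-3*t).
Apply the initial conditions: y(0) = 28/289 + C1 = -4 and y'(0) = -525/578 + C2 - 3*C1 = -2. Solving gives C1 = -1184/289, C2 = -455/34.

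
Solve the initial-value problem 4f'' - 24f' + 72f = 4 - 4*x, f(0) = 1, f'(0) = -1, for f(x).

Divide through by 4: f'' - 6f' + 18f = 1 - x.
Characteristic equation r² - 6r + 18 = 0 has discriminant (-6)² - 4·(18) = -36 < 0, so r = 3 ± 3i.
Hence f_h = C1*cos(3*x)*exp(3*x) + C2*exp(3*x)*sin(3*x).
For the particular solution try f_p = A0 + A1*x. Substituting and matching coefficients of each power of x gives A0 = 1/27, A1 = -1/18, so f_p = 1/27 - x/18.
General solution: f = 1/27 - x/18 + C1*cos(3*x)*exp(3*x) + C2*exp(3*x)*sin(3*x).
Apply the initial conditions: f(0) = 1/27 + C1 = 1 and f'(0) = -1/18 + 3*C1 + 3*C2 = -1. Solving gives C1 = 26/27, C2 = -23/18.

f = 1/27 - x/18 - 23*exp(3*x)*sin(3*x)/18 + 26*cos(3*x)*exp(3*x)/27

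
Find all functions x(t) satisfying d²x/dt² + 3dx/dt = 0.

Characteristic equation r² + 3r = 0 factors as (r + 3)r = 0, so r = -3, 0.
Hence x_h = C1*exp(-3*t) + C2.

x = C2 + C1*exp(-3*t)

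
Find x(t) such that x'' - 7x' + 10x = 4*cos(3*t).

Characteristic equation r² - 7r + 10 = 0 factors as (r - 5)(r - 2) = 0, so r = 5, 2.
Hence x_h = C1*exp(5*t) + C2*exp(2*t).
Try x_p = A*cos(3*t) + B*sin(3*t). Substituting and equating the coefficients of cos(3t) and sin(3t) gives A = 2/221, B = -42/221, so x_p = -42*sin(3*t)/221 + 2*cos(3*t)/221.

x = -42*sin(3*t)/221 + 2*cos(3*t)/221 + C1*exp(5*t) + C2*exp(2*t)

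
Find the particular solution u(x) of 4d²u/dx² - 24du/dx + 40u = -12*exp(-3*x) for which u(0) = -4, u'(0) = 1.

Divide through by 4: u'' - 6u' + 10u = -3*exp(-3*x).
Characteristic equation r² - 6r + 10 = 0 has discriminant (-6)² - 4·(10) = -4 < 0, so r = 3 ± i.
Hence u_h = C1*cos(x)*exp(3*x) + C2*exp(3*x)*sin(x).
Try u_p = A*exp(-3*x). Substituting into the equation and dividing by exp(-3*x) gives A = -3/37, so u_p = -3*exp(-3*x)/37.
General solution: u = -3*exp(-3*x)/37 + C1*cos(x)*exp(3*x) + C2*exp(3*x)*sin(x).
Apply the initial conditions: u(0) = -3/37 + C1 = -4 and u'(0) = 9/37 + C2 + 3*C1 = 1. Solving gives C1 = -145/37, C2 = 463/37.

u = -3*exp(-3*x)/37 - 145*cos(x)*exp(3*x)/37 + 463*exp(3*x)*sin(x)/37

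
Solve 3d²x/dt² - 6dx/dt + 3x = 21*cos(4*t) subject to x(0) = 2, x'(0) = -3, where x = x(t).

Divide through by 3: x'' - 2x' + x = 7*cos(4*t).
Characteristic equation r² - 2r + 1 = 0 has discriminant (-2)² - 4·(1) = 0, so r = 1 is a repeated root.
Hence x_h = (C1 + C2*t)*exp(t).
Try x_p = A*cos(4*t) + B*sin(4*t). Substituting and equating the coefficients of cos(4t) and sin(4t) gives A = -105/289, B = -56/289, so x_p = -105*cos(4*t)/289 - 56*sin(4*t)/289.
General solution: x = -105*cos(4*t)/289 - 56*sin(4*t)/289 + C1*exp(t) + C2*t*exp(t).
Apply the initial conditions: x(0) = -105/289 + C1 = 2 and x'(0) = -224/289 + C1 + C2 = -3. Solving gives C1 = 683/289, C2 = -78/17.

x = -105*cos(4*t)/289 - 56*sin(4*t)/289 + 683*exp(t)/289 - 78*t*exp(t)/17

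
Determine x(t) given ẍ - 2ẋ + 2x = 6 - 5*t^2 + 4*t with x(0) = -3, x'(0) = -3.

x = 5/2 - 3*t - 5*t**2/2 - 11*cos(t)*exp(t)/2 + 11*exp(t)*sin(t)/2

Characteristic equation r² - 2r + 2 = 0 has discriminant (-2)² - 4·(2) = -4 < 0, so r = 1 ± i.
Hence x_h = C1*cos(t)*exp(t) + C2*exp(t)*sin(t).
For the particular solution try x_p = A0 + A1*t + A2*t^2. Substituting and matching coefficients of each power of t gives A0 = 5/2, A1 = -3, A2 = -5/2, so x_p = 5/2 - 3*t - 5*t^2/2.
General solution: x = 5/2 - 3*t - 5*t^2/2 + C1*cos(t)*exp(t) + C2*exp(t)*sin(t).
Apply the initial conditions: x(0) = 5/2 + C1 = -3 and x'(0) = -3 + C1 + C2 = -3. Solving gives C1 = -11/2, C2 = 11/2.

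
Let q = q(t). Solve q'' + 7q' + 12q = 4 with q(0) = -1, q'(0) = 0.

q = 1/3 + 4*exp(-4*t) - 16*exp(-3*t)/3

Characteristic equation r² + 7r + 12 = 0 factors as (r + 4)(r + 3) = 0, so r = -4, -3.
Hence q_h = C1*exp(-4*t) + C2*exp(-3*t).
For the particular solution try q_p = A0. Substituting and matching coefficients of each power of t gives A0 = 1/3, so q_p = 1/3.
General solution: q = 1/3 + C1*exp(-4*t) + C2*exp(-3*t).
Apply the initial conditions: q(0) = 1/3 + C1 + C2 = -1 and q'(0) = -4*C1 - 3*C2 = 0. Solving gives C1 = 4, C2 = -16/3.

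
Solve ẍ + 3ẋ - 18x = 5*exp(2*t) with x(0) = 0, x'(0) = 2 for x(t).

x = -11*exp(-6*t)/72 - 5*exp(2*t)/8 + 7*exp(3*t)/9

Characteristic equation r² + 3r - 18 = 0 factors as (r - 3)(r + 6) = 0, so r = 3, -6.
Hence x_h = C1*exp(3*t) + C2*exp(-6*t).
Try x_p = A*exp(2*t). Substituting into the equation and dividing by exp(2*t) gives A = -5/8, so x_p = -5*exp(2*t)/8.
General solution: x = -5*exp(2*t)/8 + C1*exp(3*t) + C2*exp(-6*t).
Apply the initial conditions: x(0) = -5/8 + C1 + C2 = 0 and x'(0) = -5/4 - 6*C2 + 3*C1 = 2. Solving gives C1 = 7/9, C2 = -11/72.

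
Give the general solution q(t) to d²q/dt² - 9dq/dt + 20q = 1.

Characteristic equation r² - 9r + 20 = 0 factors as (r - 5)(r - 4) = 0, so r = 5, 4.
Hence q_h = C1*exp(5*t) + C2*exp(4*t).
For the particular solution try q_p = A0. Substituting and matching coefficients of each power of t gives A0 = 1/20, so q_p = 1/20.

q = 1/20 + C1*exp(5*t) + C2*exp(4*t)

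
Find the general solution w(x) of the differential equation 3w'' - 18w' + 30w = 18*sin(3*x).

Divide through by 3: w'' - 6w' + 10w = 6*sin(3*x).
Characteristic equation r² - 6r + 10 = 0 has discriminant (-6)² - 4·(10) = -4 < 0, so r = 3 ± i.
Hence w_h = C1*cos(x)*exp(3*x) + C2*exp(3*x)*sin(x).
Try w_p = A*cos(3*x) + B*sin(3*x). Substituting and equating the coefficients of cos(3x) and sin(3x) gives A = 108/325, B = 6/325, so w_p = 6*sin(3*x)/325 + 108*cos(3*x)/325.

w = 6*sin(3*x)/325 + 108*cos(3*x)/325 + C1*cos(x)*exp(3*x) + C2*exp(3*x)*sin(x)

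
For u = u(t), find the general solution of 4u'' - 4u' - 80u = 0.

Divide through by 4: u'' - u' - 20u = 0.
Characteristic equation r² - r - 20 = 0 factors as (r + 4)(r - 5) = 0, so r = -4, 5.
Hence u_h = C1*exp(-4*t) + C2*exp(5*t).

u = C1*exp(-4*t) + C2*exp(5*t)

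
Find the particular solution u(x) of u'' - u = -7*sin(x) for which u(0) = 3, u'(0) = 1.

u = exp(x)/4 + 7*sin(x)/2 + 11*exp(-x)/4

Characteristic equation r² - 1 = 0 factors as (r + 1)(r - 1) = 0, so r = -1, 1.
Hence u_h = C1*exp(-x) + C2*exp(x).
Try u_p = A*cos(x) + B*sin(x). Substituting and equating the coefficients of cos(x) and sin(x) gives A = 0, B = 7/2, so u_p = 7*sin(x)/2.
General solution: u = 7*sin(x)/2 + C1*exp(-x) + C2*exp(x).
Apply the initial conditions: u(0) = C1 + C2 = 3 and u'(0) = 7/2 + C2 - C1 = 1. Solving gives C1 = 11/4, C2 = 1/4.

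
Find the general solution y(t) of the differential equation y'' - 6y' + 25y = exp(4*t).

y = exp(4*t)/17 + C1*cos(4*t)*exp(3*t) + C2*exp(3*t)*sin(4*t)

Characteristic equation r² - 6r + 25 = 0 has discriminant (-6)² - 4·(25) = -64 < 0, so r = 3 ± 4i.
Hence y_h = C1*cos(4*t)*exp(3*t) + C2*exp(3*t)*sin(4*t).
Try y_p = A*exp(4*t). Substituting into the equation and dividing by exp(4*t) gives A = 1/17, so y_p = exp(4*t)/17.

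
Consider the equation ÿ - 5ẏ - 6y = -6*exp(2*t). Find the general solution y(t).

Characteristic equation r² - 5r - 6 = 0 factors as (r - 6)(r + 1) = 0, so r = 6, -1.
Hence y_h = C1*exp(6*t) + C2*exp(-t).
Try y_p = A*exp(2*t). Substituting into the equation and dividing by exp(2*t) gives A = 1/2, so y_p = exp(2*t)/2.

y = exp(2*t)/2 + C1*exp(6*t) + C2*exp(-t)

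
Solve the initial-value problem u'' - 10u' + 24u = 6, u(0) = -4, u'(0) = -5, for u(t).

u = 1/4 + 6*exp(6*t) - 41*exp(4*t)/4

Characteristic equation r² - 10r + 24 = 0 factors as (r - 6)(r - 4) = 0, so r = 6, 4.
Hence u_h = C1*exp(6*t) + C2*exp(4*t).
For the particular solution try u_p = A0. Substituting and matching coefficients of each power of t gives A0 = 1/4, so u_p = 1/4.
General solution: u = 1/4 + C1*exp(6*t) + C2*exp(4*t).
Apply the initial conditions: u(0) = 1/4 + C1 + C2 = -4 and u'(0) = 4*C2 + 6*C1 = -5. Solving gives C1 = 6, C2 = -41/4.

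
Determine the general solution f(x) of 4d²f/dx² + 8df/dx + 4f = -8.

f = -2 + C1*exp(-x) + C2*x*exp(-x)

Divide through by 4: f'' + 2f' + f = -2.
Characteristic equation r² + 2r + 1 = 0 has discriminant (2)² - 4·(1) = 0, so r = -1 is a repeated root.
Hence f_h = (C1 + C2*x)*exp(-x).
For the particular solution try f_p = A0. Substituting and matching coefficients of each power of x gives A0 = -2, so f_p = -2.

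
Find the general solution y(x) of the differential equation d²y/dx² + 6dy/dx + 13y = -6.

Characteristic equation r² + 6r + 13 = 0 has discriminant (6)² - 4·(13) = -16 < 0, so r = -3 ± 2i.
Hence y_h = C1*cos(2*x)*exp(-3*x) + C2*exp(-3*x)*sin(2*x).
For the particular solution try y_p = A0. Substituting and matching coefficients of each power of x gives A0 = -6/13, so y_p = -6/13.

y = -6/13 + C1*cos(2*x)*exp(-3*x) + C2*exp(-3*x)*sin(2*x)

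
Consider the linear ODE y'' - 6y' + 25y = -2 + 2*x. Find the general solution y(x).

Characteristic equation r² - 6r + 25 = 0 has discriminant (-6)² - 4·(25) = -64 < 0, so r = 3 ± 4i.
Hence y_h = C1*cos(4*x)*exp(3*x) + C2*exp(3*x)*sin(4*x).
For the particular solution try y_p = A0 + A1*x. Substituting and matching coefficients of each power of x gives A0 = -38/625, A1 = 2/25, so y_p = -38/625 + 2*x/25.

y = -38/625 + 2*x/25 + C1*cos(4*x)*exp(3*x) + C2*exp(3*x)*sin(4*x)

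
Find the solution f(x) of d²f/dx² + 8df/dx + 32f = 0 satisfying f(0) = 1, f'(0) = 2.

f = cos(4*x)*exp(-4*x) + 3*exp(-4*x)*sin(4*x)/2

Characteristic equation r² + 8r + 32 = 0 has discriminant (8)² - 4·(32) = -64 < 0, so r = -4 ± 4i.
Hence f_h = C1*cos(4*x)*exp(-4*x) + C2*exp(-4*x)*sin(4*x).
Apply the initial conditions: f(0) = C1 = 1 and f'(0) = -4*C1 + 4*C2 = 2. Solving gives C1 = 1, C2 = 3/2.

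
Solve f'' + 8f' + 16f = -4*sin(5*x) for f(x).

f = 36*sin(5*x)/1681 + 160*cos(5*x)/1681 + C1*exp(-4*x) + C2*x*exp(-4*x)

Characteristic equation r² + 8r + 16 = 0 has discriminant (8)² - 4·(16) = 0, so r = -4 is a repeated root.
Hence f_h = (C1 + C2*x)*exp(-4*x).
Try f_p = A*cos(5*x) + B*sin(5*x). Substituting and equating the coefficients of cos(5x) and sin(5x) gives A = 160/1681, B = 36/1681, so f_p = 36*sin(5*x)/1681 + 160*cos(5*x)/1681.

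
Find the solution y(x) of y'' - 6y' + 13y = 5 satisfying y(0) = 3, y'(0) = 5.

Characteristic equation r² - 6r + 13 = 0 has discriminant (-6)² - 4·(13) = -16 < 0, so r = 3 ± 2i.
Hence y_h = C1*cos(2*x)*exp(3*x) + C2*exp(3*x)*sin(2*x).
For the particular solution try y_p = A0. Substituting and matching coefficients of each power of x gives A0 = 5/13, so y_p = 5/13.
General solution: y = 5/13 + C1*cos(2*x)*exp(3*x) + C2*exp(3*x)*sin(2*x).
Apply the initial conditions: y(0) = 5/13 + C1 = 3 and y'(0) = 2*C2 + 3*C1 = 5. Solving gives C1 = 34/13, C2 = -37/26.

y = 5/13 - 37*exp(3*x)*sin(2*x)/26 + 34*cos(2*x)*exp(3*x)/13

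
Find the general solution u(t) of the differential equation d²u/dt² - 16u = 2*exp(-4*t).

u = C1*exp(-4*t) + C2*exp(4*t) - t*exp(-4*t)/4

Characteristic equation r² - 16 = 0 factors as (r + 4)(r - 4) = 0, so r = -4, 4.
Hence u_h = C1*exp(-4*t) + C2*exp(4*t).
Since exp(-4*t) solves the homogeneous equation (r = -4 is a root of multiplicity 1), multiply the trial by t. Try u_p = A*t*exp(-4*t). Substituting into the equation and dividing by exp(-4*t) gives A = -1/4, so u_p = -t*exp(-4*t)/4.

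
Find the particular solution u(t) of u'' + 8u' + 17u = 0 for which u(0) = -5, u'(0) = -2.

Characteristic equation r² + 8r + 17 = 0 has discriminant (8)² - 4·(17) = -4 < 0, so r = -4 ± i.
Hence u_h = C1*cos(t)*exp(-4*t) + C2*exp(-4*t)*sin(t).
Apply the initial conditions: u(0) = C1 = -5 and u'(0) = C2 - 4*C1 = -2. Solving gives C1 = -5, C2 = -22.

u = -22*exp(-4*t)*sin(t) - 5*cos(t)*exp(-4*t)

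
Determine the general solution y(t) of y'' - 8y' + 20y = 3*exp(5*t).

y = 3*exp(5*t)/5 + C1*cos(2*t)*exp(4*t) + C2*exp(4*t)*sin(2*t)

Characteristic equation r² - 8r + 20 = 0 has discriminant (-8)² - 4·(20) = -16 < 0, so r = 4 ± 2i.
Hence y_h = C1*cos(2*t)*exp(4*t) + C2*exp(4*t)*sin(2*t).
Try y_p = A*exp(5*t). Substituting into the equation and dividing by exp(5*t) gives A = 3/5, so y_p = 3*exp(5*t)/5.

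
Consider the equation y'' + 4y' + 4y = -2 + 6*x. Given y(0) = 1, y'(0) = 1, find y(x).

Characteristic equation r² + 4r + 4 = 0 has discriminant (4)² - 4·(4) = 0, so r = -2 is a repeated root.
Hence y_h = (C1 + C2*x)*exp(-2*x).
For the particular solution try y_p = A0 + A1*x. Substituting and matching coefficients of each power of x gives A0 = -2, A1 = 3/2, so y_p = -2 + 3*x/2.
General solution: y = -2 + 3*x/2 + C1*exp(-2*x) + C2*x*exp(-2*x).
Apply the initial conditions: y(0) = -2 + C1 = 1 and y'(0) = 3/2 + C2 - 2*C1 = 1. Solving gives C1 = 3, C2 = 11/2.

y = -2 + 3*exp(-2*x) + 3*x/2 + 11*x*exp(-2*x)/2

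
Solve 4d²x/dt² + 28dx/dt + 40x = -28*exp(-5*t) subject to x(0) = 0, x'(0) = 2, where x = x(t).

Divide through by 4: x'' + 7x' + 10x = -7*exp(-5*t).
Characteristic equation r² + 7r + 10 = 0 factors as (r + 5)(r + 2) = 0, so r = -5, -2.
Hence x_h = C1*exp(-5*t) + C2*exp(-2*t).
Since exp(-5*t) solves the homogeneous equation (r = -5 is a root of multiplicity 1), multiply the trial by t. Try x_p = A*t*exp(-5*t). Substituting into the equation and dividing by exp(-5*t) gives A = 7/3, so x_p = 7*t*exp(-5*t)/3.
General solution: x = C1*exp(-5*t) + C2*exp(-2*t) + 7*t*exp(-5*t)/3.
Apply the initial conditions: x(0) = C1 + C2 = 0 and x'(0) = 7/3 - 5*C1 - 2*C2 = 2. Solving gives C1 = 1/9, C2 = -1/9.

x = -exp(-2*t)/9 + exp(-5*t)/9 + 7*t*exp(-5*t)/3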